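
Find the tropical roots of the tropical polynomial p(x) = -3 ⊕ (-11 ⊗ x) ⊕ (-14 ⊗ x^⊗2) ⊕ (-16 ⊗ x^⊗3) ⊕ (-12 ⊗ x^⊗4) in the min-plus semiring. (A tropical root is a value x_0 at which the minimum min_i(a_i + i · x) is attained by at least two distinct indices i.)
Roots: {-4, 2, 3, 8}

Each tropical root is a break point of the lower envelope of the lines y = a_i + i · x (there are 5 lines, with slopes 0, 1, ..., 4). Only the lines that attain the minimum somewhere contribute to roots; other lines are dominated. Here the surviving (envelope) indices are i = 4, i = 3, i = 2, i = 1, i = 0.
Intersections between consecutive envelope lines give the roots: for adjacent envelope indices i < j the intersection is x = (a_i − a_j) / (j − i). Reading off the sorted break points: {-4, 2, 3, 8}.
Verification: at each break x_0, at least two indices attain the minimum of min_i(a_i + i · x_0).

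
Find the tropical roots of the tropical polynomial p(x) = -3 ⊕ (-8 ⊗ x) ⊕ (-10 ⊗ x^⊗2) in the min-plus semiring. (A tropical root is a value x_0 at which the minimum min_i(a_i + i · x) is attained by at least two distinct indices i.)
Roots: {2, 5}

Each tropical root is a break point of the lower envelope of the lines y = a_i + i · x (there are 3 lines, with slopes 0, 1, ..., 2). Only the lines that attain the minimum somewhere contribute to roots; other lines are dominated. Here the surviving (envelope) indices are i = 2, i = 1, i = 0.
Intersections between consecutive envelope lines give the roots: for adjacent envelope indices i < j the intersection is x = (a_i − a_j) / (j − i). Reading off the sorted break points: {2, 5}.
Verification: at each break x_0, at least two indices attain the minimum of min_i(a_i + i · x_0).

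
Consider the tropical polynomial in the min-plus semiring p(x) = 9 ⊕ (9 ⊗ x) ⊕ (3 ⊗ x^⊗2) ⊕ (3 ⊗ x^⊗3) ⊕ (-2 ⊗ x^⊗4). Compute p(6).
p(6) = 9

A tropical monomial a ⊗ x^⊗i evaluates to a + i · x. Evaluating each term at x = 6:
  Term 0 contributes 9 + 0 · 6 = 9
  Term 1 contributes 9 + 1 · 6 = 15
  Term 2 contributes 3 + 2 · 6 = 15
  Term 3 contributes 3 + 3 · 6 = 21
  Term 4 contributes -2 + 4 · 6 = 22
p(6) = ⊕ of these = min[9, 15, 15, 21, 22] = 9.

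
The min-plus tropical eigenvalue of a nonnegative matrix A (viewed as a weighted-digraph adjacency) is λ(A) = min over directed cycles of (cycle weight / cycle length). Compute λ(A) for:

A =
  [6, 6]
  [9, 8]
λ(A) = 6

Enumerate directed cycles and compute their means (weight / length). Sample:
  cycle 0 → 0: weight = 6, length = 1, mean = 6/1 ≈ 6.000
  cycle 1 → 1: weight = 8, length = 1, mean = 8/1 ≈ 8.000
  cycle 0 → 1 → 0: weight = 15, length = 2, mean = 15/2 ≈ 7.500
  cycle 1 → 0 → 1: weight = 15, length = 2, mean = 15/2 ≈ 7.500
Minimum mean = 6.000, attained e.g. along the cycle 0 → 0 with weight 6 and length 1. So λ(A) = 6/1 = 6.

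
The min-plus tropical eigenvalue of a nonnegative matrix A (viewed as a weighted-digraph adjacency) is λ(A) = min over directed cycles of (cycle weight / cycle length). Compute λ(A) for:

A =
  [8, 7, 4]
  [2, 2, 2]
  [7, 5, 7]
λ(A) = 2

Enumerate directed cycles and compute their means (weight / length). Sample:
  cycle 0 → 0: weight = 8, length = 1, mean = 8/1 ≈ 8.000
  cycle 1 → 1: weight = 2, length = 1, mean = 2/1 ≈ 2.000
  cycle 2 → 2: weight = 7, length = 1, mean = 7/1 ≈ 7.000
  cycle 0 → 1 → 0: weight = 9, length = 2, mean = 9/2 ≈ 4.500
  cycle 0 → 2 → 0: weight = 11, length = 2, mean = 11/2 ≈ 5.500
  cycle 1 → 0 → 1: weight = 9, length = 2, mean = 9/2 ≈ 4.500
Minimum mean = 2.000, attained e.g. along the cycle 1 → 1 with weight 2 and length 1. So λ(A) = 2/1 = 2.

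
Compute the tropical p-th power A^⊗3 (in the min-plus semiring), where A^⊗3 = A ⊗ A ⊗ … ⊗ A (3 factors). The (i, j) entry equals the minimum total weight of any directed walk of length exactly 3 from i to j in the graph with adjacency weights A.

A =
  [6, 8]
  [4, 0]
A^⊗3 =
  [12, 8]
  [4, 0]

Each entry (A^⊗3)_ij equals the minimum over all length-3 walks i = v_0 → v_1 → … → v_3 = j of Σ_t A[v_t][v_{t+1}]. For example, for (i, j) = (0, 1) we minimise over 4 possible intermediate vertex sequences; the minimum is 8, attained along the walk 0 → 1 → 1 → 1.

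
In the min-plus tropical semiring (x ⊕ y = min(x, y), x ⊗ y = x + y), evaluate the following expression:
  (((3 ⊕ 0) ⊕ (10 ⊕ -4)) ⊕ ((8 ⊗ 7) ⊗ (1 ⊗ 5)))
(((3 ⊕ 0) ⊕ (10 ⊕ -4)) ⊕ ((8 ⊗ 7) ⊗ (1 ⊗ 5))) = -4

Expand innermost to outermost. Recall ⊕ takes the minimum of its arguments and ⊗ takes their sum. Working out the expression (((3 ⊕ 0) ⊕ (10 ⊕ -4)) ⊕ ((8 ⊗ 7) ⊗ (1 ⊗ 5))) gives -4.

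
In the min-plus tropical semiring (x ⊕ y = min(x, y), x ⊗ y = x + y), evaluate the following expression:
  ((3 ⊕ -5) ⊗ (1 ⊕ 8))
((3 ⊕ -5) ⊗ (1 ⊕ 8)) = -4

Expand innermost to outermost. Recall ⊕ takes the minimum of its arguments and ⊗ takes their sum. Working out the expression ((3 ⊕ -5) ⊗ (1 ⊕ 8)) gives -4.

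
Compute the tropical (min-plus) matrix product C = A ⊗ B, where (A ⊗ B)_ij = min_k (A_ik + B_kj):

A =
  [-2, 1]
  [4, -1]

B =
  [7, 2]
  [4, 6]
A ⊗ B =
  [5, 0]
  [3, 5]

Apply the min-plus product entry-by-entry:
  C[0][0] = min over k of (A[0][0] + B[0][0] = -2 + 7 = 5, A[0][1] + B[1][0] = 1 + 4 = 5) = 5 (attained at k = 0)
  C[0][1] = min over k of (A[0][0] + B[0][1] = -2 + 2 = 0, A[0][1] + B[1][1] = 1 + 6 = 7) = 0 (attained at k = 0)
  C[1][0] = min over k of (A[1][0] + B[0][0] = 4 + 7 = 11, A[1][1] + B[1][0] = -1 + 4 = 3) = 3 (attained at k = 1)
  C[1][1] = min over k of (A[1][0] + B[0][1] = 4 + 2 = 6, A[1][1] + B[1][1] = -1 + 6 = 5) = 5 (attained at k = 1)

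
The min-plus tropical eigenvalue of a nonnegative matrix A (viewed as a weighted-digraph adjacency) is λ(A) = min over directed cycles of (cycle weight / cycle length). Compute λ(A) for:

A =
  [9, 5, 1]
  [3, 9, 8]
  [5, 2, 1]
λ(A) = 1

Enumerate directed cycles and compute their means (weight / length). Sample:
  cycle 0 → 0: weight = 9, length = 1, mean = 9/1 ≈ 9.000
  cycle 1 → 1: weight = 9, length = 1, mean = 9/1 ≈ 9.000
  cycle 2 → 2: weight = 1, length = 1, mean = 1/1 ≈ 1.000
  cycle 0 → 1 → 0: weight = 8, length = 2, mean = 8/2 ≈ 4.000
  cycle 0 → 2 → 0: weight = 6, length = 2, mean = 6/2 ≈ 3.000
  cycle 1 → 0 → 1: weight = 8, length = 2, mean = 8/2 ≈ 4.000
Minimum mean = 1.000, attained e.g. along the cycle 2 → 2 with weight 1 and length 1. So λ(A) = 1/1 = 1.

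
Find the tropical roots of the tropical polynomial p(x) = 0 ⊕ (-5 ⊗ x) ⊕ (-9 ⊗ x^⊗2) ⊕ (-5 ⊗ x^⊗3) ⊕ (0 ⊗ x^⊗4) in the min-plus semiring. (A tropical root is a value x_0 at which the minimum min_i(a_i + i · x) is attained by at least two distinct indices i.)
Roots: {-5, -4, 4, 5}

Each tropical root is a break point of the lower envelope of the lines y = a_i + i · x (there are 5 lines, with slopes 0, 1, ..., 4). Only the lines that attain the minimum somewhere contribute to roots; other lines are dominated. Here the surviving (envelope) indices are i = 4, i = 3, i = 2, i = 1, i = 0.
Intersections between consecutive envelope lines give the roots: for adjacent envelope indices i < j the intersection is x = (a_i − a_j) / (j − i). Reading off the sorted break points: {-5, -4, 4, 5}.
Verification: at each break x_0, at least two indices attain the minimum of min_i(a_i + i · x_0).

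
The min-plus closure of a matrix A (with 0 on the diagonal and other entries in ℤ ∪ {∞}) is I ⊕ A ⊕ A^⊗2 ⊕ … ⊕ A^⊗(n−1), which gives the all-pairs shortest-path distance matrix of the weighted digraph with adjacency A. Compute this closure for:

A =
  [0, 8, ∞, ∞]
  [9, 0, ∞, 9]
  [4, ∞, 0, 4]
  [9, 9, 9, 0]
Closure =
  [0, 8, 26, 17]
  [9, 0, 18, 9]
  [4, 12, 0, 4]
  [9, 9, 9, 0]

This is the Floyd-Warshall all-pairs shortest-path computation. For each intermediate vertex k = 0, 1, …, 3, update dist[i][j] ← min(dist[i][j], dist[i][k] + dist[k][j]). The final matrix gives, for each (i, j), the minimum total weight of any directed path from i to j (possibly empty when i = j).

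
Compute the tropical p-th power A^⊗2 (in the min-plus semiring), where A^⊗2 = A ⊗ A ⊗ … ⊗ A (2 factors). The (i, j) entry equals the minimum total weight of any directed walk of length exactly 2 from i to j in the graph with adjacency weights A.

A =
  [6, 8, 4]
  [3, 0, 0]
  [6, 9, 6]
A^⊗2 =
  [10, 8, 8]
  [3, 0, 0]
  [12, 9, 9]

Each entry (A^⊗2)_ij equals the minimum over all length-2 walks i = v_0 → v_1 → … → v_2 = j of Σ_t A[v_t][v_{t+1}]. For example, for (i, j) = (0, 2) we minimise over 3 possible intermediate vertex sequences; the minimum is 8, attained along the walk 0 → 1 → 2.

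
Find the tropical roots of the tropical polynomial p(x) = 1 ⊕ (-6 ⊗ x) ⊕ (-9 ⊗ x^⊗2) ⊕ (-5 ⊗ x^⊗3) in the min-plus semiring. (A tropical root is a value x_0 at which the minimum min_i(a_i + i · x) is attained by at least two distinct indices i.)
Roots: {-4, 3, 7}

Each tropical root is a break point of the lower envelope of the lines y = a_i + i · x (there are 4 lines, with slopes 0, 1, ..., 3). Only the lines that attain the minimum somewhere contribute to roots; other lines are dominated. Here the surviving (envelope) indices are i = 3, i = 2, i = 1, i = 0.
Intersections between consecutive envelope lines give the roots: for adjacent envelope indices i < j the intersection is x = (a_i − a_j) / (j − i). Reading off the sorted break points: {-4, 3, 7}.
Verification: at each break x_0, at least two indices attain the minimum of min_i(a_i + i · x_0).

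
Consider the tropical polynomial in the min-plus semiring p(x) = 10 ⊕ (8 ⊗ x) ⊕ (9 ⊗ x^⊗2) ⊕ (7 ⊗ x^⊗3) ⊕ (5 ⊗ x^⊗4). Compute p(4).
p(4) = 10

A tropical monomial a ⊗ x^⊗i evaluates to a + i · x. Evaluating each term at x = 4:
  Term 0 contributes 10 + 0 · 4 = 10
  Term 1 contributes 8 + 1 · 4 = 12
  Term 2 contributes 9 + 2 · 4 = 17
  Term 3 contributes 7 + 3 · 4 = 19
  Term 4 contributes 5 + 4 · 4 = 21
p(4) = ⊕ of these = min[10, 12, 17, 19, 21] = 10.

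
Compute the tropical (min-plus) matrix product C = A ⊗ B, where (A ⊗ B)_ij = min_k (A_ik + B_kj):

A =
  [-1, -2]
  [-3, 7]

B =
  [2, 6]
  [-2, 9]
A ⊗ B =
  [-4, 5]
  [-1, 3]

Apply the min-plus product entry-by-entry:
  C[0][0] = min over k of (A[0][0] + B[0][0] = -1 + 2 = 1, A[0][1] + B[1][0] = -2 + -2 = -4) = -4 (attained at k = 1)
  C[0][1] = min over k of (A[0][0] + B[0][1] = -1 + 6 = 5, A[0][1] + B[1][1] = -2 + 9 = 7) = 5 (attained at k = 0)
  C[1][0] = min over k of (A[1][0] + B[0][0] = -3 + 2 = -1, A[1][1] + B[1][0] = 7 + -2 = 5) = -1 (attained at k = 0)
  C[1][1] = min over k of (A[1][0] + B[0][1] = -3 + 6 = 3, A[1][1] + B[1][1] = 7 + 9 = 16) = 3 (attained at k = 0)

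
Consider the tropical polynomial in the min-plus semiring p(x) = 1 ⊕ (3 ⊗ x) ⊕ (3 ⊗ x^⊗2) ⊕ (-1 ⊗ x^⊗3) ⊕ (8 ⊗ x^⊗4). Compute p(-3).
p(-3) = -10

A tropical monomial a ⊗ x^⊗i evaluates to a + i · x. Evaluating each term at x = -3:
  Term 0 contributes 1 + 0 · -3 = 1
  Term 1 contributes 3 + 1 · -3 = 0
  Term 2 contributes 3 + 2 · -3 = -3
  Term 3 contributes -1 + 3 · -3 = -10
  Term 4 contributes 8 + 4 · -3 = -4
p(-3) = ⊕ of these = min[1, 0, -3, -10, -4] = -10.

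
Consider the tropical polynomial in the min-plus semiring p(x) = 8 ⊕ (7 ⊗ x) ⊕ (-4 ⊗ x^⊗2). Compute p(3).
p(3) = 2

A tropical monomial a ⊗ x^⊗i evaluates to a + i · x. Evaluating each term at x = 3:
  Term 0 contributes 8 + 0 · 3 = 8
  Term 1 contributes 7 + 1 · 3 = 10
  Term 2 contributes -4 + 2 · 3 = 2
p(3) = ⊕ of these = min[8, 10, 2] = 2.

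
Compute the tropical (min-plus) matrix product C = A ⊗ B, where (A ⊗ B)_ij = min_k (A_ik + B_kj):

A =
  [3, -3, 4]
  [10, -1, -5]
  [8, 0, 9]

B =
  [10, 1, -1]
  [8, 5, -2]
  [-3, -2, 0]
A ⊗ B =
  [1, 2, -5]
  [-8, -7, -5]
  [6, 5, -2]

Apply the min-plus product entry-by-entry:
  C[0][0] = min over k of (A[0][0] + B[0][0] = 3 + 10 = 13, A[0][1] + B[1][0] = -3 + 8 = 5, A[0][2] + B[2][0] = 4 + -3 = 1) = 1 (attained at k = 2)
  C[0][1] = min over k of (A[0][0] + B[0][1] = 3 + 1 = 4, A[0][1] + B[1][1] = -3 + 5 = 2, A[0][2] + B[2][1] = 4 + -2 = 2) = 2 (attained at k = 1)
  C[0][2] = min over k of (A[0][0] + B[0][2] = 3 + -1 = 2, A[0][1] + B[1][2] = -3 + -2 = -5, A[0][2] + B[2][2] = 4 + 0 = 4) = -5 (attained at k = 1)
  C[1][0] = min over k of (A[1][0] + B[0][0] = 10 + 10 = 20, A[1][1] + B[1][0] = -1 + 8 = 7, A[1][2] + B[2][0] = -5 + -3 = -8) = -8 (attained at k = 2)
  C[1][1] = min over k of (A[1][0] + B[0][1] = 10 + 1 = 11, A[1][1] + B[1][1] = -1 + 5 = 4, A[1][2] + B[2][1] = -5 + -2 = -7) = -7 (attained at k = 2)
  C[1][2] = min over k of (A[1][0] + B[0][2] = 10 + -1 = 9, A[1][1] + B[1][2] = -1 + -2 = -3, A[1][2] + B[2][2] = -5 + 0 = -5) = -5 (attained at k = 2)
  C[2][0] = min over k of (A[2][0] + B[0][0] = 8 + 10 = 18, A[2][1] + B[1][0] = 0 + 8 = 8, A[2][2] + B[2][0] = 9 + -3 = 6) = 6 (attained at k = 2)
  C[2][1] = min over k of (A[2][0] + B[0][1] = 8 + 1 = 9, A[2][1] + B[1][1] = 0 + 5 = 5, A[2][2] + B[2][1] = 9 + -2 = 7) = 5 (attained at k = 1)
  C[2][2] = min over k of (A[2][0] + B[0][2] = 8 + -1 = 7, A[2][1] + B[1][2] = 0 + -2 = -2, A[2][2] + B[2][2] = 9 + 0 = 9) = -2 (attained at k = 1)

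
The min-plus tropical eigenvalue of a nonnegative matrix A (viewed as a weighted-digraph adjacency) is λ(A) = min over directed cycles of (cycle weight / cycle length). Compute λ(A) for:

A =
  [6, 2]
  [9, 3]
λ(A) = 3

Enumerate directed cycles and compute their means (weight / length). Sample:
  cycle 0 → 0: weight = 6, length = 1, mean = 6/1 ≈ 6.000
  cycle 1 → 1: weight = 3, length = 1, mean = 3/1 ≈ 3.000
  cycle 0 → 1 → 0: weight = 11, length = 2, mean = 11/2 ≈ 5.500
  cycle 1 → 0 → 1: weight = 11, length = 2, mean = 11/2 ≈ 5.500
Minimum mean = 3.000, attained e.g. along the cycle 1 → 1 with weight 3 and length 1. So λ(A) = 3/1 = 3.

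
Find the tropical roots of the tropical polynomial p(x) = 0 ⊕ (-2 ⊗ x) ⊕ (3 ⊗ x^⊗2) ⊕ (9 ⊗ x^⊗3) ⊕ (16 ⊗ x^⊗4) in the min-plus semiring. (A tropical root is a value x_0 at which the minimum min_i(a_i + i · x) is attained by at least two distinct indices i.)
Roots: {-7, -6, -5, 2}

Each tropical root is a break point of the lower envelope of the lines y = a_i + i · x (there are 5 lines, with slopes 0, 1, ..., 4). Only the lines that attain the minimum somewhere contribute to roots; other lines are dominated. Here the surviving (envelope) indices are i = 4, i = 3, i = 2, i = 1, i = 0.
Intersections between consecutive envelope lines give the roots: for adjacent envelope indices i < j the intersection is x = (a_i − a_j) / (j − i). Reading off the sorted break points: {-7, -6, -5, 2}.
Verification: at each break x_0, at least two indices attain the minimum of min_i(a_i + i · x_0).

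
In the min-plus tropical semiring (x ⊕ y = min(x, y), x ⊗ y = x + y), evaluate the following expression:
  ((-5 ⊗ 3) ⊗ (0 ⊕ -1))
((-5 ⊗ 3) ⊗ (0 ⊕ -1)) = -3

Expand innermost to outermost. Recall ⊕ takes the minimum of its arguments and ⊗ takes their sum. Working out the expression ((-5 ⊗ 3) ⊗ (0 ⊕ -1)) gives -3.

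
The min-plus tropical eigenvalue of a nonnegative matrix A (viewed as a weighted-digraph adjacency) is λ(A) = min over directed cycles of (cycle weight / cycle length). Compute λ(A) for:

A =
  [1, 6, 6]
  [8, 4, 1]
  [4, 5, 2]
λ(A) = 1

Enumerate directed cycles and compute their means (weight / length). Sample:
  cycle 0 → 0: weight = 1, length = 1, mean = 1/1 ≈ 1.000
  cycle 1 → 1: weight = 4, length = 1, mean = 4/1 ≈ 4.000
  cycle 2 → 2: weight = 2, length = 1, mean = 2/1 ≈ 2.000
  cycle 0 → 1 → 0: weight = 14, length = 2, mean = 14/2 ≈ 7.000
  cycle 0 → 2 → 0: weight = 10, length = 2, mean = 10/2 ≈ 5.000
  cycle 1 → 0 → 1: weight = 14, length = 2, mean = 14/2 ≈ 7.000
Minimum mean = 1.000, attained e.g. along the cycle 0 → 0 with weight 1 and length 1. So λ(A) = 1/1 = 1.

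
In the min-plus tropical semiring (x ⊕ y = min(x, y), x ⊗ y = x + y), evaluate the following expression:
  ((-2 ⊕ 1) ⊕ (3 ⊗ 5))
((-2 ⊕ 1) ⊕ (3 ⊗ 5)) = -2

Expand innermost to outermost. Recall ⊕ takes the minimum of its arguments and ⊗ takes their sum. Working out the expression ((-2 ⊕ 1) ⊕ (3 ⊗ 5)) gives -2.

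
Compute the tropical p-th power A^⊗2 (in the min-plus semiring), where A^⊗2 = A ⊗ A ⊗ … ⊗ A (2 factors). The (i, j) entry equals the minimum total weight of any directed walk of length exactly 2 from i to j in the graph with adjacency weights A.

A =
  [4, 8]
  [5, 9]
A^⊗2 =
  [8, 12]
  [9, 13]

Each entry (A^⊗2)_ij equals the minimum over all length-2 walks i = v_0 → v_1 → … → v_2 = j of Σ_t A[v_t][v_{t+1}]. For example, for (i, j) = (0, 1) we minimise over 2 possible intermediate vertex sequences; the minimum is 12, attained along the walk 0 → 0 → 1.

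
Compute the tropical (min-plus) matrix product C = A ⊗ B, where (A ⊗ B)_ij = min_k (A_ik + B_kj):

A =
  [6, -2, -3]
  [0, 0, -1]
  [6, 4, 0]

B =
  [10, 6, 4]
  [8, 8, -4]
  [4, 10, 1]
A ⊗ B =
  [1, 6, -6]
  [3, 6, -4]
  [4, 10, 0]

Apply the min-plus product entry-by-entry:
  C[0][0] = min over k of (A[0][0] + B[0][0] = 6 + 10 = 16, A[0][1] + B[1][0] = -2 + 8 = 6, A[0][2] + B[2][0] = -3 + 4 = 1) = 1 (attained at k = 2)
  C[0][1] = min over k of (A[0][0] + B[0][1] = 6 + 6 = 12, A[0][1] + B[1][1] = -2 + 8 = 6, A[0][2] + B[2][1] = -3 + 10 = 7) = 6 (attained at k = 1)
  C[0][2] = min over k of (A[0][0] + B[0][2] = 6 + 4 = 10, A[0][1] + B[1][2] = -2 + -4 = -6, A[0][2] + B[2][2] = -3 + 1 = -2) = -6 (attained at k = 1)
  C[1][0] = min over k of (A[1][0] + B[0][0] = 0 + 10 = 10, A[1][1] + B[1][0] = 0 + 8 = 8, A[1][2] + B[2][0] = -1 + 4 = 3) = 3 (attained at k = 2)
  C[1][1] = min over k of (A[1][0] + B[0][1] = 0 + 6 = 6, A[1][1] + B[1][1] = 0 + 8 = 8, A[1][2] + B[2][1] = -1 + 10 = 9) = 6 (attained at k = 0)
  C[1][2] = min over k of (A[1][0] + B[0][2] = 0 + 4 = 4, A[1][1] + B[1][2] = 0 + -4 = -4, A[1][2] + B[2][2] = -1 + 1 = 0) = -4 (attained at k = 1)
  C[2][0] = min over k of (A[2][0] + B[0][0] = 6 + 10 = 16, A[2][1] + B[1][0] = 4 + 8 = 12, A[2][2] + B[2][0] = 0 + 4 = 4) = 4 (attained at k = 2)
  C[2][1] = min over k of (A[2][0] + B[0][1] = 6 + 6 = 12, A[2][1] + B[1][1] = 4 + 8 = 12, A[2][2] + B[2][1] = 0 + 10 = 10) = 10 (attained at k = 2)
  C[2][2] = min over k of (A[2][0] + B[0][2] = 6 + 4 = 10, A[2][1] + B[1][2] = 4 + -4 = 0, A[2][2] + B[2][2] = 0 + 1 = 1) = 0 (attained at k = 1)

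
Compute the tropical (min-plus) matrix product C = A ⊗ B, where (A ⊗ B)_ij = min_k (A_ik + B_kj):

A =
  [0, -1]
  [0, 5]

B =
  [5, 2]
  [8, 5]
A ⊗ B =
  [5, 2]
  [5, 2]

Apply the min-plus product entry-by-entry:
  C[0][0] = min over k of (A[0][0] + B[0][0] = 0 + 5 = 5, A[0][1] + B[1][0] = -1 + 8 = 7) = 5 (attained at k = 0)
  C[0][1] = min over k of (A[0][0] + B[0][1] = 0 + 2 = 2, A[0][1] + B[1][1] = -1 + 5 = 4) = 2 (attained at k = 0)
  C[1][0] = min over k of (A[1][0] + B[0][0] = 0 + 5 = 5, A[1][1] + B[1][0] = 5 + 8 = 13) = 5 (attained at k = 0)
  C[1][1] = min over k of (A[1][0] + B[0][1] = 0 + 2 = 2, A[1][1] + B[1][1] = 5 + 5 = 10) = 2 (attained at k = 0)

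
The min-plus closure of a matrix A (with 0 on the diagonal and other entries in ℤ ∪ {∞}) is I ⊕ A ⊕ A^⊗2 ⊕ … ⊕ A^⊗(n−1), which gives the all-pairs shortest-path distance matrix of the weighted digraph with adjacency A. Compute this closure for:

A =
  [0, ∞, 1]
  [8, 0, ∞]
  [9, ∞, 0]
Closure =
  [0, ∞, 1]
  [8, 0, 9]
  [9, ∞, 0]

This is the Floyd-Warshall all-pairs shortest-path computation. For each intermediate vertex k = 0, 1, …, 2, update dist[i][j] ← min(dist[i][j], dist[i][k] + dist[k][j]). The final matrix gives, for each (i, j), the minimum total weight of any directed path from i to j (possibly empty when i = j).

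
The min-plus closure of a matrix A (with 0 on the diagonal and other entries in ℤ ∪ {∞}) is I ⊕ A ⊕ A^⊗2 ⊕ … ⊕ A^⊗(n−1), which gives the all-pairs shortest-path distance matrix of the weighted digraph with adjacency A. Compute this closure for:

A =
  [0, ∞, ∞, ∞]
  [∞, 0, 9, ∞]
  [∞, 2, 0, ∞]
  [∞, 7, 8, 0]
Closure =
  [0, ∞, ∞, ∞]
  [∞, 0, 9, ∞]
  [∞, 2, 0, ∞]
  [∞, 7, 8, 0]

This is the Floyd-Warshall all-pairs shortest-path computation. For each intermediate vertex k = 0, 1, …, 3, update dist[i][j] ← min(dist[i][j], dist[i][k] + dist[k][j]). The final matrix gives, for each (i, j), the minimum total weight of any directed path from i to j (possibly empty when i = j).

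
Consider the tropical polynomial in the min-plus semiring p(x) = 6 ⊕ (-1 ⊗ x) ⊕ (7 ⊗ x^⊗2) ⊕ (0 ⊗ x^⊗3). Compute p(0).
p(0) = -1

A tropical monomial a ⊗ x^⊗i evaluates to a + i · x. Evaluating each term at x = 0:
  Term 0 contributes 6 + 0 · 0 = 6
  Term 1 contributes -1 + 1 · 0 = -1
  Term 2 contributes 7 + 2 · 0 = 7
  Term 3 contributes 0 + 3 · 0 = 0
p(0) = ⊕ of these = min[6, -1, 7, 0] = -1.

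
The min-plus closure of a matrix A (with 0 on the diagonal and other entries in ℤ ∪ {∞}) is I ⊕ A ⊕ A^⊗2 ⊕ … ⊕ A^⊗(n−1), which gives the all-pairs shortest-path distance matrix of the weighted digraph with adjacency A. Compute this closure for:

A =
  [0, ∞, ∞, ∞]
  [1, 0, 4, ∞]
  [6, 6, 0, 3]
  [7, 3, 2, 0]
Closure =
  [0, ∞, ∞, ∞]
  [1, 0, 4, 7]
  [6, 6, 0, 3]
  [4, 3, 2, 0]

This is the Floyd-Warshall all-pairs shortest-path computation. For each intermediate vertex k = 0, 1, …, 3, update dist[i][j] ← min(dist[i][j], dist[i][k] + dist[k][j]). The final matrix gives, for each (i, j), the minimum total weight of any directed path from i to j (possibly empty when i = j).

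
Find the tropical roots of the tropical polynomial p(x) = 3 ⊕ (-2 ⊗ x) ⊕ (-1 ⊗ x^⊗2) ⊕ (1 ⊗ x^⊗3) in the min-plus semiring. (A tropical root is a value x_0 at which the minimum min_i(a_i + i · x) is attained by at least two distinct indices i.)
Roots: {-2, -1, 5}

Each tropical root is a break point of the lower envelope of the lines y = a_i + i · x (there are 4 lines, with slopes 0, 1, ..., 3). Only the lines that attain the minimum somewhere contribute to roots; other lines are dominated. Here the surviving (envelope) indices are i = 3, i = 2, i = 1, i = 0.
Intersections between consecutive envelope lines give the roots: for adjacent envelope indices i < j the intersection is x = (a_i − a_j) / (j − i). Reading off the sorted break points: {-2, -1, 5}.
Verification: at each break x_0, at least two indices attain the minimum of min_i(a_i + i · x_0).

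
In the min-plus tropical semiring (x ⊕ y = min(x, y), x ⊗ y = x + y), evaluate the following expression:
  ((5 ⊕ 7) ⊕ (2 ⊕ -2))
((5 ⊕ 7) ⊕ (2 ⊕ -2)) = -2

Expand innermost to outermost. Recall ⊕ takes the minimum of its arguments and ⊗ takes their sum. Working out the expression ((5 ⊕ 7) ⊕ (2 ⊕ -2)) gives -2.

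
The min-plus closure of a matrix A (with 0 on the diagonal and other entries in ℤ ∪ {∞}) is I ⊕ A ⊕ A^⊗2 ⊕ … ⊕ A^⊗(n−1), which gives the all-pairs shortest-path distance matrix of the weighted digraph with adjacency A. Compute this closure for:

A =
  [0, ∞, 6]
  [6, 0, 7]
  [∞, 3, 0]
Closure =
  [0, 9, 6]
  [6, 0, 7]
  [9, 3, 0]

This is the Floyd-Warshall all-pairs shortest-path computation. For each intermediate vertex k = 0, 1, …, 2, update dist[i][j] ← min(dist[i][j], dist[i][k] + dist[k][j]). The final matrix gives, for each (i, j), the minimum total weight of any directed path from i to j (possibly empty when i = j).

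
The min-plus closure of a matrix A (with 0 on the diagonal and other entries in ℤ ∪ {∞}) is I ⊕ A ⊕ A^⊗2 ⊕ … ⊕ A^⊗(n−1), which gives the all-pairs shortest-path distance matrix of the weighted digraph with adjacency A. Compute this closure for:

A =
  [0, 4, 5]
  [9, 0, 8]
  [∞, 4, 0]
Closure =
  [0, 4, 5]
  [9, 0, 8]
  [13, 4, 0]

This is the Floyd-Warshall all-pairs shortest-path computation. For each intermediate vertex k = 0, 1, …, 2, update dist[i][j] ← min(dist[i][j], dist[i][k] + dist[k][j]). The final matrix gives, for each (i, j), the minimum total weight of any directed path from i to j (possibly empty when i = j).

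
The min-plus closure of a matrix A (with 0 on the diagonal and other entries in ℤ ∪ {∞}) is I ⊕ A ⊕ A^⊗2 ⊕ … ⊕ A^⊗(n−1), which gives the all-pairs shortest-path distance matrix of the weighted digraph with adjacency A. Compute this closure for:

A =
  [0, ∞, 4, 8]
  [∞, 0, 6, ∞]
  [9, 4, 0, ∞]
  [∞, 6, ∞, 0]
Closure =
  [0, 8, 4, 8]
  [15, 0, 6, 23]
  [9, 4, 0, 17]
  [21, 6, 12, 0]

This is the Floyd-Warshall all-pairs shortest-path computation. For each intermediate vertex k = 0, 1, …, 3, update dist[i][j] ← min(dist[i][j], dist[i][k] + dist[k][j]). The final matrix gives, for each (i, j), the minimum total weight of any directed path from i to j (possibly empty when i = j).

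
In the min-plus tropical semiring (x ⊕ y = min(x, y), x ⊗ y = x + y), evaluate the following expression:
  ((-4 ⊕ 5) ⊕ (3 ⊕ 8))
((-4 ⊕ 5) ⊕ (3 ⊕ 8)) = -4

Expand innermost to outermost. Recall ⊕ takes the minimum of its arguments and ⊗ takes their sum. Working out the expression ((-4 ⊕ 5) ⊕ (3 ⊕ 8)) gives -4.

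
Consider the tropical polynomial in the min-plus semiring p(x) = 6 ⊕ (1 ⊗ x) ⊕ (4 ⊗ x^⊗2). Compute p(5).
p(5) = 6

A tropical monomial a ⊗ x^⊗i evaluates to a + i · x. Evaluating each term at x = 5:
  Term 0 contributes 6 + 0 · 5 = 6
  Term 1 contributes 1 + 1 · 5 = 6
  Term 2 contributes 4 + 2 · 5 = 14
p(5) = ⊕ of these = min[6, 6, 14] = 6.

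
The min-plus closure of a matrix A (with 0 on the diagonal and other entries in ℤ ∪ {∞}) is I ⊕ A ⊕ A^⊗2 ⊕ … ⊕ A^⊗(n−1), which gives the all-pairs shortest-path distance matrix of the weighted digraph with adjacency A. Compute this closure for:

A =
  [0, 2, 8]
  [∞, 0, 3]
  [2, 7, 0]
Closure =
  [0, 2, 5]
  [5, 0, 3]
  [2, 4, 0]

This is the Floyd-Warshall all-pairs shortest-path computation. For each intermediate vertex k = 0, 1, …, 2, update dist[i][j] ← min(dist[i][j], dist[i][k] + dist[k][j]). The final matrix gives, for each (i, j), the minimum total weight of any directed path from i to j (possibly empty when i = j).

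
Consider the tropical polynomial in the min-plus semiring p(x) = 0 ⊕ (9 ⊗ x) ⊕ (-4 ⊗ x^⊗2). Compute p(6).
p(6) = 0

A tropical monomial a ⊗ x^⊗i evaluates to a + i · x. Evaluating each term at x = 6:
  Term 0 contributes 0 + 0 · 6 = 0
  Term 1 contributes 9 + 1 · 6 = 15
  Term 2 contributes -4 + 2 · 6 = 8
p(6) = ⊕ of these = min[0, 15, 8] = 0.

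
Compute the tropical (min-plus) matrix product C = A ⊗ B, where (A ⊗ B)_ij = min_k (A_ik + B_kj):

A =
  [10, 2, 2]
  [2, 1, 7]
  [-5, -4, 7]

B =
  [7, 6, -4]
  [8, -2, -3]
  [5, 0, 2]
A ⊗ B =
  [7, 0, -1]
  [9, -1, -2]
  [2, -6, -9]

Apply the min-plus product entry-by-entry:
  C[0][0] = min over k of (A[0][0] + B[0][0] = 10 + 7 = 17, A[0][1] + B[1][0] = 2 + 8 = 10, A[0][2] + B[2][0] = 2 + 5 = 7) = 7 (attained at k = 2)
  C[0][1] = min over k of (A[0][0] + B[0][1] = 10 + 6 = 16, A[0][1] + B[1][1] = 2 + -2 = 0, A[0][2] + B[2][1] = 2 + 0 = 2) = 0 (attained at k = 1)
  C[0][2] = min over k of (A[0][0] + B[0][2] = 10 + -4 = 6, A[0][1] + B[1][2] = 2 + -3 = -1, A[0][2] + B[2][2] = 2 + 2 = 4) = -1 (attained at k = 1)
  C[1][0] = min over k of (A[1][0] + B[0][0] = 2 + 7 = 9, A[1][1] + B[1][0] = 1 + 8 = 9, A[1][2] + B[2][0] = 7 + 5 = 12) = 9 (attained at k = 0)
  C[1][1] = min over k of (A[1][0] + B[0][1] = 2 + 6 = 8, A[1][1] + B[1][1] = 1 + -2 = -1, A[1][2] + B[2][1] = 7 + 0 = 7) = -1 (attained at k = 1)
  C[1][2] = min over k of (A[1][0] + B[0][2] = 2 + -4 = -2, A[1][1] + B[1][2] = 1 + -3 = -2, A[1][2] + B[2][2] = 7 + 2 = 9) = -2 (attained at k = 0)
  C[2][0] = min over k of (A[2][0] + B[0][0] = -5 + 7 = 2, A[2][1] + B[1][0] = -4 + 8 = 4, A[2][2] + B[2][0] = 7 + 5 = 12) = 2 (attained at k = 0)
  C[2][1] = min over k of (A[2][0] + B[0][1] = -5 + 6 = 1, A[2][1] + B[1][1] = -4 + -2 = -6, A[2][2] + B[2][1] = 7 + 0 = 7) = -6 (attained at k = 1)
  C[2][2] = min over k of (A[2][0] + B[0][2] = -5 + -4 = -9, A[2][1] + B[1][2] = -4 + -3 = -7, A[2][2] + B[2][2] = 7 + 2 = 9) = -9 (attained at k = 0)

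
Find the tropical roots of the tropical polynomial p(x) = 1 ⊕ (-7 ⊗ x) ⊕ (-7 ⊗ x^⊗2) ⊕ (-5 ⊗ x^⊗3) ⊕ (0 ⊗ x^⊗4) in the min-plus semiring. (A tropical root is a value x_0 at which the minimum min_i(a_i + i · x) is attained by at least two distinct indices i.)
Roots: {-5, -2, 0, 8}

Each tropical root is a break point of the lower envelope of the lines y = a_i + i · x (there are 5 lines, with slopes 0, 1, ..., 4). Only the lines that attain the minimum somewhere contribute to roots; other lines are dominated. Here the surviving (envelope) indices are i = 4, i = 3, i = 2, i = 1, i = 0.
Intersections between consecutive envelope lines give the roots: for adjacent envelope indices i < j the intersection is x = (a_i − a_j) / (j − i). Reading off the sorted break points: {-5, -2, 0, 8}.
Verification: at each break x_0, at least two indices attain the minimum of min_i(a_i + i · x_0).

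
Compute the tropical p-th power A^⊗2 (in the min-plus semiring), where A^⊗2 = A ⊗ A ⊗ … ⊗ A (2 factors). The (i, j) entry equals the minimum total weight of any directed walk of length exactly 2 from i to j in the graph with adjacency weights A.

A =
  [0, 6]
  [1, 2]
A^⊗2 =
  [0, 6]
  [1, 4]

Each entry (A^⊗2)_ij equals the minimum over all length-2 walks i = v_0 → v_1 → … → v_2 = j of Σ_t A[v_t][v_{t+1}]. For example, for (i, j) = (0, 1) we minimise over 2 possible intermediate vertex sequences; the minimum is 6, attained along the walk 0 → 0 → 1.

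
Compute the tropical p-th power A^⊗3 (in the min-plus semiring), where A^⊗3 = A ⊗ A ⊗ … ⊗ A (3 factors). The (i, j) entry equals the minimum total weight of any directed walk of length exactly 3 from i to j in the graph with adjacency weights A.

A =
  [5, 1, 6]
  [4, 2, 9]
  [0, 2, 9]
A^⊗3 =
  [7, 5, 11]
  [8, 6, 12]
  [5, 3, 10]

Each entry (A^⊗3)_ij equals the minimum over all length-3 walks i = v_0 → v_1 → … → v_3 = j of Σ_t A[v_t][v_{t+1}]. For example, for (i, j) = (0, 2) we minimise over 9 possible intermediate vertex sequences; the minimum is 11, attained along the walk 0 → 1 → 0 → 2.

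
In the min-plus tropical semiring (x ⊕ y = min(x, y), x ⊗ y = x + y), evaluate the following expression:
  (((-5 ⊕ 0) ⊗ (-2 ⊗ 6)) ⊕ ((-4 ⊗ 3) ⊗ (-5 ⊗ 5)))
(((-5 ⊕ 0) ⊗ (-2 ⊗ 6)) ⊕ ((-4 ⊗ 3) ⊗ (-5 ⊗ 5))) = -1

Expand innermost to outermost. Recall ⊕ takes the minimum of its arguments and ⊗ takes their sum. Working out the expression (((-5 ⊕ 0) ⊗ (-2 ⊗ 6)) ⊕ ((-4 ⊗ 3) ⊗ (-5 ⊗ 5))) gives -1.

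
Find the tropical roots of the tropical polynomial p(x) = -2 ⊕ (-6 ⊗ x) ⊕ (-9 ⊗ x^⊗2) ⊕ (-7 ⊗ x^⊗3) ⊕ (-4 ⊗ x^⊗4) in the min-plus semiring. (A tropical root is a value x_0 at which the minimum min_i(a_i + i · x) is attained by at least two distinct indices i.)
Roots: {-3, -2, 3, 4}

Each tropical root is a break point of the lower envelope of the lines y = a_i + i · x (there are 5 lines, with slopes 0, 1, ..., 4). Only the lines that attain the minimum somewhere contribute to roots; other lines are dominated. Here the surviving (envelope) indices are i = 4, i = 3, i = 2, i = 1, i = 0.
Intersections between consecutive envelope lines give the roots: for adjacent envelope indices i < j the intersection is x = (a_i − a_j) / (j − i). Reading off the sorted break points: {-3, -2, 3, 4}.
Verification: at each break x_0, at least two indices attain the minimum of min_i(a_i + i · x_0).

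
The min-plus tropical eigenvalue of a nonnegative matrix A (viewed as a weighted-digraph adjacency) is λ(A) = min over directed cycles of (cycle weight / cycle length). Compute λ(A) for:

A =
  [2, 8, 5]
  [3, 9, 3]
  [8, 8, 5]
λ(A) = 2

Enumerate directed cycles and compute their means (weight / length). Sample:
  cycle 0 → 0: weight = 2, length = 1, mean = 2/1 ≈ 2.000
  cycle 1 → 1: weight = 9, length = 1, mean = 9/1 ≈ 9.000
  cycle 2 → 2: weight = 5, length = 1, mean = 5/1 ≈ 5.000
  cycle 0 → 1 → 0: weight = 11, length = 2, mean = 11/2 ≈ 5.500
  cycle 0 → 2 → 0: weight = 13, length = 2, mean = 13/2 ≈ 6.500
  cycle 1 → 0 → 1: weight = 11, length = 2, mean = 11/2 ≈ 5.500
Minimum mean = 2.000, attained e.g. along the cycle 0 → 0 with weight 2 and length 1. So λ(A) = 2/1 = 2.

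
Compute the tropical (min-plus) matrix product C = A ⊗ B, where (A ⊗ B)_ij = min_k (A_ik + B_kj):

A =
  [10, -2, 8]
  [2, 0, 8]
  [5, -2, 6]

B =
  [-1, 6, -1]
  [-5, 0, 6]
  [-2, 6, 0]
A ⊗ B =
  [-7, -2, 4]
  [-5, 0, 1]
  [-7, -2, 4]

Apply the min-plus product entry-by-entry:
  C[0][0] = min over k of (A[0][0] + B[0][0] = 10 + -1 = 9, A[0][1] + B[1][0] = -2 + -5 = -7, A[0][2] + B[2][0] = 8 + -2 = 6) = -7 (attained at k = 1)
  C[0][1] = min over k of (A[0][0] + B[0][1] = 10 + 6 = 16, A[0][1] + B[1][1] = -2 + 0 = -2, A[0][2] + B[2][1] = 8 + 6 = 14) = -2 (attained at k = 1)
  C[0][2] = min over k of (A[0][0] + B[0][2] = 10 + -1 = 9, A[0][1] + B[1][2] = -2 + 6 = 4, A[0][2] + B[2][2] = 8 + 0 = 8) = 4 (attained at k = 1)
  C[1][0] = min over k of (A[1][0] + B[0][0] = 2 + -1 = 1, A[1][1] + B[1][0] = 0 + -5 = -5, A[1][2] + B[2][0] = 8 + -2 = 6) = -5 (attained at k = 1)
  C[1][1] = min over k of (A[1][0] + B[0][1] = 2 + 6 = 8, A[1][1] + B[1][1] = 0 + 0 = 0, A[1][2] + B[2][1] = 8 + 6 = 14) = 0 (attained at k = 1)
  C[1][2] = min over k of (A[1][0] + B[0][2] = 2 + -1 = 1, A[1][1] + B[1][2] = 0 + 6 = 6, A[1][2] + B[2][2] = 8 + 0 = 8) = 1 (attained at k = 0)
  C[2][0] = min over k of (A[2][0] + B[0][0] = 5 + -1 = 4, A[2][1] + B[1][0] = -2 + -5 = -7, A[2][2] + B[2][0] = 6 + -2 = 4) = -7 (attained at k = 1)
  C[2][1] = min over k of (A[2][0] + B[0][1] = 5 + 6 = 11, A[2][1] + B[1][1] = -2 + 0 = -2, A[2][2] + B[2][1] = 6 + 6 = 12) = -2 (attained at k = 1)
  C[2][2] = min over k of (A[2][0] + B[0][2] = 5 + -1 = 4, A[2][1] + B[1][2] = -2 + 6 = 4, A[2][2] + B[2][2] = 6 + 0 = 6) = 4 (attained at k = 0)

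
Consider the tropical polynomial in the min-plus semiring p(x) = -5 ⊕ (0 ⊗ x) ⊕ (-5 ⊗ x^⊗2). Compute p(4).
p(4) = -5

A tropical monomial a ⊗ x^⊗i evaluates to a + i · x. Evaluating each term at x = 4:
  Term 0 contributes -5 + 0 · 4 = -5
  Term 1 contributes 0 + 1 · 4 = 4
  Term 2 contributes -5 + 2 · 4 = 3
p(4) = ⊕ of these = min[-5, 4, 3] = -5.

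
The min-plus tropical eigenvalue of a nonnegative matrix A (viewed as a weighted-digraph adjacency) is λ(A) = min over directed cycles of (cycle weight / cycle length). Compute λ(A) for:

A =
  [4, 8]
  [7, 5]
λ(A) = 4

Enumerate directed cycles and compute their means (weight / length). Sample:
  cycle 0 → 0: weight = 4, length = 1, mean = 4/1 ≈ 4.000
  cycle 1 → 1: weight = 5, length = 1, mean = 5/1 ≈ 5.000
  cycle 0 → 1 → 0: weight = 15, length = 2, mean = 15/2 ≈ 7.500
  cycle 1 → 0 → 1: weight = 15, length = 2, mean = 15/2 ≈ 7.500
Minimum mean = 4.000, attained e.g. along the cycle 0 → 0 with weight 4 and length 1. So λ(A) = 4/1 = 4.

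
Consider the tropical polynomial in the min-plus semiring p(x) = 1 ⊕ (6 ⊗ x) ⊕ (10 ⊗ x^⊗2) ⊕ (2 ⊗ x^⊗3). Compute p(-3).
p(-3) = -7

A tropical monomial a ⊗ x^⊗i evaluates to a + i · x. Evaluating each term at x = -3:
  Term 0 contributes 1 + 0 · -3 = 1
  Term 1 contributes 6 + 1 · -3 = 3
  Term 2 contributes 10 + 2 · -3 = 4
  Term 3 contributes 2 + 3 · -3 = -7
p(-3) = ⊕ of these = min[1, 3, 4, -7] = -7.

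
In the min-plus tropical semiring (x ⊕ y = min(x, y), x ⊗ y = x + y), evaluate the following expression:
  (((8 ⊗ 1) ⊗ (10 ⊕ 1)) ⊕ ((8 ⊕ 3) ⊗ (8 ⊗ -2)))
(((8 ⊗ 1) ⊗ (10 ⊕ 1)) ⊕ ((8 ⊕ 3) ⊗ (8 ⊗ -2))) = 9

Expand innermost to outermost. Recall ⊕ takes the minimum of its arguments and ⊗ takes their sum. Working out the expression (((8 ⊗ 1) ⊗ (10 ⊕ 1)) ⊕ ((8 ⊕ 3) ⊗ (8 ⊗ -2))) gives 9.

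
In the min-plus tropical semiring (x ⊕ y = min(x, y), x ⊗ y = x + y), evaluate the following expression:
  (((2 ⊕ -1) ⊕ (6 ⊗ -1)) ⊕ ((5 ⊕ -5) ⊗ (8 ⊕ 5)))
(((2 ⊕ -1) ⊕ (6 ⊗ -1)) ⊕ ((5 ⊕ -5) ⊗ (8 ⊕ 5))) = -1

Expand innermost to outermost. Recall ⊕ takes the minimum of its arguments and ⊗ takes their sum. Working out the expression (((2 ⊕ -1) ⊕ (6 ⊗ -1)) ⊕ ((5 ⊕ -5) ⊗ (8 ⊕ 5))) gives -1.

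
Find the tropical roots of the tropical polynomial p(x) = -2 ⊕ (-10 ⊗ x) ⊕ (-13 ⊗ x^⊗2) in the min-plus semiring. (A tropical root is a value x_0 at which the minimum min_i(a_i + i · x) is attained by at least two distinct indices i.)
Roots: {3, 8}

Each tropical root is a break point of the lower envelope of the lines y = a_i + i · x (there are 3 lines, with slopes 0, 1, ..., 2). Only the lines that attain the minimum somewhere contribute to roots; other lines are dominated. Here the surviving (envelope) indices are i = 2, i = 1, i = 0.
Intersections between consecutive envelope lines give the roots: for adjacent envelope indices i < j the intersection is x = (a_i − a_j) / (j − i). Reading off the sorted break points: {3, 8}.
Verification: at each break x_0, at least two indices attain the minimum of min_i(a_i + i · x_0).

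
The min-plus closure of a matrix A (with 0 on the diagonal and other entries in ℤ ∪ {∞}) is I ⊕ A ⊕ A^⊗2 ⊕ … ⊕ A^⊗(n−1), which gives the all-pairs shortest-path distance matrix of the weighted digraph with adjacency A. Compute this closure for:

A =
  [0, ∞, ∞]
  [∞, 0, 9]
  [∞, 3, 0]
Closure =
  [0, ∞, ∞]
  [∞, 0, 9]
  [∞, 3, 0]

This is the Floyd-Warshall all-pairs shortest-path computation. For each intermediate vertex k = 0, 1, …, 2, update dist[i][j] ← min(dist[i][j], dist[i][k] + dist[k][j]). The final matrix gives, for each (i, j), the minimum total weight of any directed path from i to j (possibly empty when i = j).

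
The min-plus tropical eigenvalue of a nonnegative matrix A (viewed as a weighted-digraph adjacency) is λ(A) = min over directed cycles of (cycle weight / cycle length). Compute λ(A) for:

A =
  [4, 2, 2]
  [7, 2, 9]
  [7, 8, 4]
λ(A) = 2

Enumerate directed cycles and compute their means (weight / length). Sample:
  cycle 0 → 0: weight = 4, length = 1, mean = 4/1 ≈ 4.000
  cycle 1 → 1: weight = 2, length = 1, mean = 2/1 ≈ 2.000
  cycle 2 → 2: weight = 4, length = 1, mean = 4/1 ≈ 4.000
  cycle 0 → 1 → 0: weight = 9, length = 2, mean = 9/2 ≈ 4.500
  cycle 0 → 2 → 0: weight = 9, length = 2, mean = 9/2 ≈ 4.500
  cycle 1 → 0 → 1: weight = 9, length = 2, mean = 9/2 ≈ 4.500
Minimum mean = 2.000, attained e.g. along the cycle 1 → 1 with weight 2 and length 1. So λ(A) = 2/1 = 2.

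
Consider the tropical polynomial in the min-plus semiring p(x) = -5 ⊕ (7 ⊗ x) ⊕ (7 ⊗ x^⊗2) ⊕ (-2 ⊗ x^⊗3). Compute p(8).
p(8) = -5

A tropical monomial a ⊗ x^⊗i evaluates to a + i · x. Evaluating each term at x = 8:
  Term 0 contributes -5 + 0 · 8 = -5
  Term 1 contributes 7 + 1 · 8 = 15
  Term 2 contributes 7 + 2 · 8 = 23
  Term 3 contributes -2 + 3 · 8 = 22
p(8) = ⊕ of these = min[-5, 15, 23, 22] = -5.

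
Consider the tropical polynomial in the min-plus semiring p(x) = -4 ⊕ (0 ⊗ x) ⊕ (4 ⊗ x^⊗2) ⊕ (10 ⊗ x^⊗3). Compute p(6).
p(6) = -4

A tropical monomial a ⊗ x^⊗i evaluates to a + i · x. Evaluating each term at x = 6:
  Term 0 contributes -4 + 0 · 6 = -4
  Term 1 contributes 0 + 1 · 6 = 6
  Term 2 contributes 4 + 2 · 6 = 16
  Term 3 contributes 10 + 3 · 6 = 28
p(6) = ⊕ of these = min[-4, 6, 16, 28] = -4.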